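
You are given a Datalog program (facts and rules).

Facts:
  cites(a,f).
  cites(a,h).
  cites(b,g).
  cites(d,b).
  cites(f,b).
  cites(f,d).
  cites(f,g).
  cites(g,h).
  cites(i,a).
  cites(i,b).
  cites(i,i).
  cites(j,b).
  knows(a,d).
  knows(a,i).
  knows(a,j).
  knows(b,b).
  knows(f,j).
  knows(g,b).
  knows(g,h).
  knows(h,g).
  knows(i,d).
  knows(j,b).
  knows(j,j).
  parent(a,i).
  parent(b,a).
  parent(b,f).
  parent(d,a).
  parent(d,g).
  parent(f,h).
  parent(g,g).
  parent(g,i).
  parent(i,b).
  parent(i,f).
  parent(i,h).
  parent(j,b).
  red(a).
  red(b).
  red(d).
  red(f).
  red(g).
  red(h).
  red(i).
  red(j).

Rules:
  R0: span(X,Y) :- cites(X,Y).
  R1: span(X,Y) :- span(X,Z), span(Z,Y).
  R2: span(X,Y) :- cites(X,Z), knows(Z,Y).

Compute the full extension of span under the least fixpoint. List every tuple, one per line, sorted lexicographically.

span(a,b)
span(a,d)
span(a,f)
span(a,g)
span(a,h)
span(a,j)
span(b,b)
span(b,g)
span(b,h)
span(d,b)
span(d,g)
span(d,h)
span(f,b)
span(f,d)
span(f,g)
span(f,h)
span(g,g)
span(g,h)
span(i,a)
span(i,b)
span(i,d)
span(i,f)
span(i,g)
span(i,h)
span(i,i)
span(i,j)
span(j,b)
span(j,g)
span(j,h)

round 1: derive span(a,f) via R0 from cites(a,f)
round 1: derive span(a,h) via R0 from cites(a,h)
round 1: derive span(b,g) via R0 from cites(b,g)
round 1: derive span(d,b) via R0 from cites(d,b)
round 1: derive span(f,b) via R0 from cites(f,b)
round 1: derive span(f,d) via R0 from cites(f,d)
round 1: derive span(f,g) via R0 from cites(f,g)
round 1: derive span(g,h) via R0 from cites(g,h)
round 1: derive span(i,a) via R0 from cites(i,a)
round 1: derive span(i,b) via R0 from cites(i,b)
round 1: derive span(i,i) via R0 from cites(i,i)
round 1: derive span(j,b) via R0 from cites(j,b)
round 1: derive span(a,g) via R2 from cites(a,h), knows(h,g)
round 1: derive span(a,j) via R2 from cites(a,f), knows(f,j)
round 1: derive span(b,b) via R2 from cites(b,g), knows(g,b)
round 1: derive span(b,h) via R2 from cites(b,g), knows(g,h)
round 1: derive span(f,h) via R2 from cites(f,g), knows(g,h)
round 1: derive span(g,g) via R2 from cites(g,h), knows(h,g)
round 1: derive span(i,d) via R2 from cites(i,a), knows(a,d)
round 1: derive span(i,j) via R2 from cites(i,a), knows(a,j)
round 2: derive span(a,b) via R1 from span(a,f), span(f,b)
round 2: derive span(a,d) via R1 from span(a,f), span(f,d)
round 2: derive span(d,g) via R1 from span(d,b), span(b,g)
round 2: derive span(d,h) via R1 from span(d,b), span(b,h)
round 2: derive span(i,f) via R1 from span(i,a), span(a,f)
round 2: derive span(i,g) via R1 from span(i,a), span(a,g)
round 2: derive span(i,h) via R1 from span(i,a), span(a,h)
round 2: derive span(j,g) via R1 from span(j,b), span(b,g)
round 2: derive span(j,h) via R1 from span(j,b), span(b,h)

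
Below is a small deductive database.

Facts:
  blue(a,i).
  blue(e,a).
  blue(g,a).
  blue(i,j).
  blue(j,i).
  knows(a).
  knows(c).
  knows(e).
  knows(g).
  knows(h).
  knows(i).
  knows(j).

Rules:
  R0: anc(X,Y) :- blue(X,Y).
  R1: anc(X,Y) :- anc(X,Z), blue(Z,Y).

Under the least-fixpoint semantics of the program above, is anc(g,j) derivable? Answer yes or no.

yes

round 1: derive anc(a,i) via R0 from blue(a,i)
round 1: derive anc(e,a) via R0 from blue(e,a)
round 1: derive anc(g,a) via R0 from blue(g,a)
round 1: derive anc(i,j) via R0 from blue(i,j)
round 1: derive anc(j,i) via R0 from blue(j,i)
round 2: derive anc(a,j) via R1 from anc(a,i), blue(i,j)
round 2: derive anc(e,i) via R1 from anc(e,a), blue(a,i)
round 2: derive anc(g,i) via R1 from anc(g,a), blue(a,i)
round 2: derive anc(i,i) via R1 from anc(i,j), blue(j,i)
round 2: derive anc(j,j) via R1 from anc(j,i), blue(i,j)
round 3: derive anc(e,j) via R1 from anc(e,i), blue(i,j)
round 3: derive anc(g,j) via R1 from anc(g,i), blue(i,j)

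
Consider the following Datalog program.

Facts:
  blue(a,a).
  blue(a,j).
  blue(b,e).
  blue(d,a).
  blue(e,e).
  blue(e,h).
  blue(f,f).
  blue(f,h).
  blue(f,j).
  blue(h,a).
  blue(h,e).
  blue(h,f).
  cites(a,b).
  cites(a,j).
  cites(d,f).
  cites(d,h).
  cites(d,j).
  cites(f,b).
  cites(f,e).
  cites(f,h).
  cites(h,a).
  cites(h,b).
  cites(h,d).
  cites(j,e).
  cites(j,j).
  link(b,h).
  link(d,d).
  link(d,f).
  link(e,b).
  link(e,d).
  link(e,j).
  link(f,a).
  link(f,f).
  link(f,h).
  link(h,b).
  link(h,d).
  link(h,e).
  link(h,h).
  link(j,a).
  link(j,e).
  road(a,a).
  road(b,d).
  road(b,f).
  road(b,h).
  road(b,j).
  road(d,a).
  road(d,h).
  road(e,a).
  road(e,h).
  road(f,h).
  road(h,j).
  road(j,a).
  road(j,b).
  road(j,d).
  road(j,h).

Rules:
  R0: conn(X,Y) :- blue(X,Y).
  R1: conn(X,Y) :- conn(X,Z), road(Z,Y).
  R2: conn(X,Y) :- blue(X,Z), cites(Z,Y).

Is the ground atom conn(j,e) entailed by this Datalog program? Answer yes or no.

no

round 1: derive conn(a,a) via R0 from blue(a,a)
round 1: derive conn(a,j) via R0 from blue(a,j)
round 1: derive conn(b,e) via R0 from blue(b,e)
round 1: derive conn(d,a) via R0 from blue(d,a)
round 1: derive conn(e,e) via R0 from blue(e,e)
round 1: derive conn(e,h) via R0 from blue(e,h)
round 1: derive conn(f,f) via R0 from blue(f,f)
round 1: derive conn(f,h) via R0 from blue(f,h)
round 1: derive conn(f,j) via R0 from blue(f,j)
round 1: derive conn(h,a) via R0 from blue(h,a)
round 1: derive conn(h,e) via R0 from blue(h,e)
round 1: derive conn(h,f) via R0 from blue(h,f)
round 1: derive conn(a,b) via R2 from blue(a,a), cites(a,b)
round 1: derive conn(a,e) via R2 from blue(a,j), cites(j,e)
round 1: derive conn(d,b) via R2 from blue(d,a), cites(a,b)
round 1: derive conn(d,j) via R2 from blue(d,a), cites(a,j)
round 1: derive conn(e,a) via R2 from blue(e,h), cites(h,a)
round 1: derive conn(e,b) via R2 from blue(e,h), cites(h,b)
round 1: derive conn(e,d) via R2 from blue(e,h), cites(h,d)
round 1: derive conn(f,a) via R2 from blue(f,h), cites(h,a)
round 1: derive conn(f,b) via R2 from blue(f,f), cites(f,b)
round 1: derive conn(f,d) via R2 from blue(f,h), cites(h,d)
round 1: derive conn(f,e) via R2 from blue(f,f), cites(f,e)
round 1: derive conn(h,b) via R2 from blue(h,a), cites(a,b)
round 1: derive conn(h,h) via R2 from blue(h,f), cites(f,h)
round 1: derive conn(h,j) via R2 from blue(h,a), cites(a,j)
round 2: derive conn(a,d) via R1 from conn(a,b), road(b,d)
round 2: derive conn(a,f) via R1 from conn(a,b), road(b,f)
round 2: derive conn(a,h) via R1 from conn(a,b), road(b,h)
round 2: derive conn(b,a) via R1 from conn(b,e), road(e,a)
round 2: derive conn(b,h) via R1 from conn(b,e), road(e,h)
round 2: derive conn(d,d) via R1 from conn(d,b), road(b,d)
round 2: derive conn(d,f) via R1 from conn(d,b), road(b,f)
round 2: derive conn(d,h) via R1 from conn(d,b), road(b,h)
round 2: derive conn(e,f) via R1 from conn(e,b), road(b,f)
round 2: derive conn(e,j) via R1 from conn(e,b), road(b,j)
round 2: derive conn(h,d) via R1 from conn(h,b), road(b,d)
round 3: derive conn(b,j) via R1 from conn(b,h), road(h,j)
round 4: derive conn(b,b) via R1 from conn(b,j), road(j,b)
round 4: derive conn(b,d) via R1 from conn(b,j), road(j,d)
round 5: derive conn(b,f) via R1 from conn(b,b), road(b,f)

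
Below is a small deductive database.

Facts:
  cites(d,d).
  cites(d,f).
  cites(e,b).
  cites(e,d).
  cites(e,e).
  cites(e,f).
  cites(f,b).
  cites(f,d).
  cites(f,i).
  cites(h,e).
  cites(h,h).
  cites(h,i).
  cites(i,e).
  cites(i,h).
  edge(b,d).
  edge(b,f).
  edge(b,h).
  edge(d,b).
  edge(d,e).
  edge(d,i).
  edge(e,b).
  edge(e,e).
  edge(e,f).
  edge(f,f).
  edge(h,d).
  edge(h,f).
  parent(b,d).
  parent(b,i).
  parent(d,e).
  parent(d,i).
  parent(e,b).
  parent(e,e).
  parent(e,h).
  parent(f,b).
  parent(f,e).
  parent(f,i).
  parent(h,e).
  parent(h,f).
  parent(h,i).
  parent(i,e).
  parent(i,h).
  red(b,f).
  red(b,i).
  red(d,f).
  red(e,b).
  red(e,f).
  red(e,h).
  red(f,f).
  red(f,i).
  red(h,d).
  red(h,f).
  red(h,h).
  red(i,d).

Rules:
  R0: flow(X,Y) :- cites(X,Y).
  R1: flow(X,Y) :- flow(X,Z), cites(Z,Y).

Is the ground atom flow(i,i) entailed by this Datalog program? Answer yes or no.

round 1: derive flow(d,d) via R0 from cites(d,d)
round 1: derive flow(d,f) via R0 from cites(d,f)
round 1: derive flow(e,b) via R0 from cites(e,b)
round 1: derive flow(e,d) via R0 from cites(e,d)
round 1: derive flow(e,e) via R0 from cites(e,e)
round 1: derive flow(e,f) via R0 from cites(e,f)
round 1: derive flow(f,b) via R0 from cites(f,b)
round 1: derive flow(f,d) via R0 from cites(f,d)
round 1: derive flow(f,i) via R0 from cites(f,i)
round 1: derive flow(h,e) via R0 from cites(h,e)
round 1: derive flow(h,h) via R0 from cites(h,h)
round 1: derive flow(h,i) via R0 from cites(h,i)
round 1: derive flow(i,e) via R0 from cites(i,e)
round 1: derive flow(i,h) via R0 from cites(i,h)
round 2: derive flow(d,b) via R1 from flow(d,f), cites(f,b)
round 2: derive flow(d,i) via R1 from flow(d,f), cites(f,i)
round 2: derive flow(e,i) via R1 from flow(e,f), cites(f,i)
round 2: derive flow(f,e) via R1 from flow(f,i), cites(i,e)
round 2: derive flow(f,f) via R1 from flow(f,d), cites(d,f)
round 2: derive flow(f,h) via R1 from flow(f,i), cites(i,h)
round 2: derive flow(h,b) via R1 from flow(h,e), cites(e,b)
round 2: derive flow(h,d) via R1 from flow(h,e), cites(e,d)
round 2: derive flow(h,f) via R1 from flow(h,e), cites(e,f)
round 2: derive flow(i,b) via R1 from flow(i,e), cites(e,b)
round 2: derive flow(i,d) via R1 from flow(i,e), cites(e,d)
round 2: derive flow(i,f) via R1 from flow(i,e), cites(e,f)
round 2: derive flow(i,i) via R1 from flow(i,h), cites(h,i)
round 3: derive flow(d,e) via R1 from flow(d,i), cites(i,e)
round 3: derive flow(d,h) via R1 from flow(d,i), cites(i,h)
round 3: derive flow(e,h) via R1 from flow(e,i), cites(i,h)

yes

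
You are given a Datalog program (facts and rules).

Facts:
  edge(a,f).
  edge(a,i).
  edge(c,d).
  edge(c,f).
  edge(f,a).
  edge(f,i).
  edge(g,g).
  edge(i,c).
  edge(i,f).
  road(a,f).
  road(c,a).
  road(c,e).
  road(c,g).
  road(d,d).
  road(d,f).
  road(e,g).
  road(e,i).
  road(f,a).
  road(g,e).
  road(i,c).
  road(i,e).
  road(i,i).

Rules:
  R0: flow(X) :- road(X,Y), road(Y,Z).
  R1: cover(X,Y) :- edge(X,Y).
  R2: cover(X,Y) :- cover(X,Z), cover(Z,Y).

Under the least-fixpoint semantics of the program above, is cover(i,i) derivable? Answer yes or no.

yes

round 1: derive cover(a,f) via R1 from edge(a,f)
round 1: derive cover(a,i) via R1 from edge(a,i)
round 1: derive cover(c,d) via R1 from edge(c,d)
round 1: derive cover(c,f) via R1 from edge(c,f)
round 1: derive cover(f,a) via R1 from edge(f,a)
round 1: derive cover(f,i) via R1 from edge(f,i)
round 1: derive cover(g,g) via R1 from edge(g,g)
round 1: derive cover(i,c) via R1 from edge(i,c)
round 1: derive cover(i,f) via R1 from edge(i,f)
round 2: derive cover(a,a) via R2 from cover(a,f), cover(f,a)
round 2: derive cover(a,c) via R2 from cover(a,i), cover(i,c)
round 2: derive cover(c,a) via R2 from cover(c,f), cover(f,a)
round 2: derive cover(c,i) via R2 from cover(c,f), cover(f,i)
round 2: derive cover(f,c) via R2 from cover(f,i), cover(i,c)
round 2: derive cover(f,f) via R2 from cover(f,a), cover(a,f)
round 2: derive cover(i,a) via R2 from cover(i,f), cover(f,a)
round 2: derive cover(i,d) via R2 from cover(i,c), cover(c,d)
round 2: derive cover(i,i) via R2 from cover(i,f), cover(f,i)
round 3: derive cover(a,d) via R2 from cover(a,c), cover(c,d)
round 3: derive cover(c,c) via R2 from cover(c,a), cover(a,c)
round 3: derive cover(f,d) via R2 from cover(f,c), cover(c,d)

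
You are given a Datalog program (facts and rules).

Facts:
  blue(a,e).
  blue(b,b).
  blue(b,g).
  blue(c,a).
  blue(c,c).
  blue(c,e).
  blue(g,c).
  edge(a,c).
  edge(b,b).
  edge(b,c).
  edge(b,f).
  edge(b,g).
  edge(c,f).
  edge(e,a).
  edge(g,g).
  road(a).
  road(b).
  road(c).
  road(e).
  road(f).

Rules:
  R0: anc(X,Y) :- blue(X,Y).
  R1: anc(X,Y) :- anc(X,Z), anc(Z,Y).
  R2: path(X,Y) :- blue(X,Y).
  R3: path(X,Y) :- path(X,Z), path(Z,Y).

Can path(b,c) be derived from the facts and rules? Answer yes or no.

yes

round 1: derive path(a,e) via R2 from blue(a,e)
round 1: derive path(b,b) via R2 from blue(b,b)
round 1: derive path(b,g) via R2 from blue(b,g)
round 1: derive path(c,a) via R2 from blue(c,a)
round 1: derive path(c,c) via R2 from blue(c,c)
round 1: derive path(c,e) via R2 from blue(c,e)
round 1: derive path(g,c) via R2 from blue(g,c)
round 2: derive path(b,c) via R3 from path(b,g), path(g,c)
round 2: derive path(g,a) via R3 from path(g,c), path(c,a)
round 2: derive path(g,e) via R3 from path(g,c), path(c,e)
round 3: derive path(b,a) via R3 from path(b,c), path(c,a)
round 3: derive path(b,e) via R3 from path(b,c), path(c,e)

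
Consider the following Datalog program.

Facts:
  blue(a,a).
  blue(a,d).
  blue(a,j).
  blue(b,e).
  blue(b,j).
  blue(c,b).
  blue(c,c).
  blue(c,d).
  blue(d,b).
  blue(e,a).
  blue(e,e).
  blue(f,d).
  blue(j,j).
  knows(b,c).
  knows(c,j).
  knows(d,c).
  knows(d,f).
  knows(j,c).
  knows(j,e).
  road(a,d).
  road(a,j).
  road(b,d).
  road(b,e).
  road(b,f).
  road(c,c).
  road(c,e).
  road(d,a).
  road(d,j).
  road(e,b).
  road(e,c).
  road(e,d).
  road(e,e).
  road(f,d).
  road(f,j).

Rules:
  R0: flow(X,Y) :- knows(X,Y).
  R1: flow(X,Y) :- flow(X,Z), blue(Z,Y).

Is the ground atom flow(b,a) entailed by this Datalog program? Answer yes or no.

round 1: derive flow(b,c) via R0 from knows(b,c)
round 1: derive flow(c,j) via R0 from knows(c,j)
round 1: derive flow(d,c) via R0 from knows(d,c)
round 1: derive flow(d,f) via R0 from knows(d,f)
round 1: derive flow(j,c) via R0 from knows(j,c)
round 1: derive flow(j,e) via R0 from knows(j,e)
round 2: derive flow(b,b) via R1 from flow(b,c), blue(c,b)
round 2: derive flow(b,d) via R1 from flow(b,c), blue(c,d)
round 2: derive flow(d,b) via R1 from flow(d,c), blue(c,b)
round 2: derive flow(d,d) via R1 from flow(d,c), blue(c,d)
round 2: derive flow(j,a) via R1 from flow(j,e), blue(e,a)
round 2: derive flow(j,b) via R1 from flow(j,c), blue(c,b)
round 2: derive flow(j,d) via R1 from flow(j,c), blue(c,d)
round 3: derive flow(b,e) via R1 from flow(b,b), blue(b,e)
round 3: derive flow(b,j) via R1 from flow(b,b), blue(b,j)
round 3: derive flow(d,e) via R1 from flow(d,b), blue(b,e)
round 3: derive flow(d,j) via R1 from flow(d,b), blue(b,j)
round 3: derive flow(j,j) via R1 from flow(j,a), blue(a,j)
round 4: derive flow(b,a) via R1 from flow(b,e), blue(e,a)
round 4: derive flow(d,a) via R1 from flow(d,e), blue(e,a)

yes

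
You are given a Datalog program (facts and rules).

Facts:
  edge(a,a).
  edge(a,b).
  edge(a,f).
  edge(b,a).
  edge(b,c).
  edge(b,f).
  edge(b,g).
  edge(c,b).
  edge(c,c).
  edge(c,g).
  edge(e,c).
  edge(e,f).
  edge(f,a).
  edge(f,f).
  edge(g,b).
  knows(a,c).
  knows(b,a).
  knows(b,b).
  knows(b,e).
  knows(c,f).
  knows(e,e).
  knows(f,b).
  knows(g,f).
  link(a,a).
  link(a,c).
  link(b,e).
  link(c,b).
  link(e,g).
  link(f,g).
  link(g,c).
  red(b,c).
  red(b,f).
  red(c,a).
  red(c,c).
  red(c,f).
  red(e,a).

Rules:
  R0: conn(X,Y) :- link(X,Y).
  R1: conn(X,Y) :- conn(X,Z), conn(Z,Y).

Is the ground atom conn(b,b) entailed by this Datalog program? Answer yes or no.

round 1: derive conn(a,a) via R0 from link(a,a)
round 1: derive conn(a,c) via R0 from link(a,c)
round 1: derive conn(b,e) via R0 from link(b,e)
round 1: derive conn(c,b) via R0 from link(c,b)
round 1: derive conn(e,g) via R0 from link(e,g)
round 1: derive conn(f,g) via R0 from link(f,g)
round 1: derive conn(g,c) via R0 from link(g,c)
round 2: derive conn(a,b) via R1 from conn(a,c), conn(c,b)
round 2: derive conn(b,g) via R1 from conn(b,e), conn(e,g)
round 2: derive conn(c,e) via R1 from conn(c,b), conn(b,e)
round 2: derive conn(e,c) via R1 from conn(e,g), conn(g,c)
round 2: derive conn(f,c) via R1 from conn(f,g), conn(g,c)
round 2: derive conn(g,b) via R1 from conn(g,c), conn(c,b)
round 3: derive conn(a,e) via R1 from conn(a,b), conn(b,e)
round 3: derive conn(a,g) via R1 from conn(a,b), conn(b,g)
round 3: derive conn(b,b) via R1 from conn(b,g), conn(g,b)
round 3: derive conn(b,c) via R1 from conn(b,e), conn(e,c)
round 3: derive conn(c,c) via R1 from conn(c,e), conn(e,c)
round 3: derive conn(c,g) via R1 from conn(c,b), conn(b,g)
round 3: derive conn(e,b) via R1 from conn(e,c), conn(c,b)
round 3: derive conn(e,e) via R1 from conn(e,c), conn(c,e)
round 3: derive conn(f,b) via R1 from conn(f,c), conn(c,b)
round 3: derive conn(f,e) via R1 from conn(f,c), conn(c,e)
round 3: derive conn(g,e) via R1 from conn(g,b), conn(b,e)
round 3: derive conn(g,g) via R1 from conn(g,b), conn(b,g)

yes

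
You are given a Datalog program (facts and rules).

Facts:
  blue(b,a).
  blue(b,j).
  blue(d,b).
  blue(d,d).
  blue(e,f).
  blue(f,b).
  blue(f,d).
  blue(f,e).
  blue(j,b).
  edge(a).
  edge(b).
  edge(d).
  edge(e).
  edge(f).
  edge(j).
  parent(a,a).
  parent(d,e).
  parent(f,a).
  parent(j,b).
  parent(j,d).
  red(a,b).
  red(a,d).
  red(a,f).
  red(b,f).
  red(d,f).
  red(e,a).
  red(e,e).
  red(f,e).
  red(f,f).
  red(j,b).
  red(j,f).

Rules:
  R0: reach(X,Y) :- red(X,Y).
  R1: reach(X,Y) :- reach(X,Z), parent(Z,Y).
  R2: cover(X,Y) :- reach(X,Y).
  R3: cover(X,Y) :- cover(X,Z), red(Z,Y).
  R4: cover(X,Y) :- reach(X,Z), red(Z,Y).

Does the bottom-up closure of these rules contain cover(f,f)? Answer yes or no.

yes

round 1: derive reach(a,b) via R0 from red(a,b)
round 1: derive reach(a,d) via R0 from red(a,d)
round 1: derive reach(a,f) via R0 from red(a,f)
round 1: derive reach(b,f) via R0 from red(b,f)
round 1: derive reach(d,f) via R0 from red(d,f)
round 1: derive reach(e,a) via R0 from red(e,a)
round 1: derive reach(e,e) via R0 from red(e,e)
round 1: derive reach(f,e) via R0 from red(f,e)
round 1: derive reach(f,f) via R0 from red(f,f)
round 1: derive reach(j,b) via R0 from red(j,b)
round 1: derive reach(j,f) via R0 from red(j,f)
round 2: derive reach(a,a) via R1 from reach(a,f), parent(f,a)
round 2: derive reach(a,e) via R1 from reach(a,d), parent(d,e)
round 2: derive reach(b,a) via R1 from reach(b,f), parent(f,a)
round 2: derive reach(d,a) via R1 from reach(d,f), parent(f,a)
round 2: derive reach(f,a) via R1 from reach(f,f), parent(f,a)
round 2: derive reach(j,a) via R1 from reach(j,f), parent(f,a)
round 2: derive cover(a,b) via R2 from reach(a,b)
round 2: derive cover(a,d) via R2 from reach(a,d)
round 2: derive cover(a,f) via R2 from reach(a,f)
round 2: derive cover(b,f) via R2 from reach(b,f)
round 2: derive cover(d,f) via R2 from reach(d,f)
round 2: derive cover(e,a) via R2 from reach(e,a)
round 2: derive cover(e,e) via R2 from reach(e,e)
round 2: derive cover(f,e) via R2 from reach(f,e)
round 2: derive cover(f,f) via R2 from reach(f,f)
round 2: derive cover(j,b) via R2 from reach(j,b)
round 2: derive cover(j,f) via R2 from reach(j,f)
round 2: derive cover(a,e) via R4 from reach(a,f), red(f,e)
round 2: derive cover(b,e) via R4 from reach(b,f), red(f,e)
round 2: derive cover(d,e) via R4 from reach(d,f), red(f,e)
round 2: derive cover(e,b) via R4 from reach(e,a), red(a,b)
round 2: derive cover(e,d) via R4 from reach(e,a), red(a,d)
round 2: derive cover(e,f) via R4 from reach(e,a), red(a,f)
round 2: derive cover(f,a) via R4 from reach(f,e), red(e,a)
round 2: derive cover(j,e) via R4 from reach(j,f), red(f,e)
round 3: derive cover(a,a) via R2 from reach(a,a)
round 3: derive cover(b,a) via R2 from reach(b,a)
round 3: derive cover(d,a) via R2 from reach(d,a)
round 3: derive cover(j,a) via R2 from reach(j,a)
round 3: derive cover(f,b) via R3 from cover(f,a), red(a,b)
round 3: derive cover(f,d) via R3 from cover(f,a), red(a,d)
round 3: derive cover(b,b) via R4 from reach(b,a), red(a,b)
round 3: derive cover(b,d) via R4 from reach(b,a), red(a,d)
round 3: derive cover(d,b) via R4 from reach(d,a), red(a,b)
round 3: derive cover(d,d) via R4 from reach(d,a), red(a,d)
round 3: derive cover(j,d) via R4 from reach(j,a), red(a,d)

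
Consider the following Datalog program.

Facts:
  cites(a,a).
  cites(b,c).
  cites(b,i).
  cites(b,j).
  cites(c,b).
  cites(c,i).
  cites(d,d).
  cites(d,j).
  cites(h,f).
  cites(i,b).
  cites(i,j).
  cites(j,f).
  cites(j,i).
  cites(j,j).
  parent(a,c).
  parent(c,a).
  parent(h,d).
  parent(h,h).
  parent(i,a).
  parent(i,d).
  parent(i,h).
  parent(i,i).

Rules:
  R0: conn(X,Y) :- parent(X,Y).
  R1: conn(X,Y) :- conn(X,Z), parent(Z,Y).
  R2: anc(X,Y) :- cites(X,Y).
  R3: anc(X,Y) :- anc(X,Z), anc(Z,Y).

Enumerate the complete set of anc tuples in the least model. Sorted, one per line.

anc(a,a)
anc(b,b)
anc(b,c)
anc(b,f)
anc(b,i)
anc(b,j)
anc(c,b)
anc(c,c)
anc(c,f)
anc(c,i)
anc(c,j)
anc(d,b)
anc(d,c)
anc(d,d)
anc(d,f)
anc(d,i)
anc(d,j)
anc(h,f)
anc(i,b)
anc(i,c)
anc(i,f)
anc(i,i)
anc(i,j)
anc(j,b)
anc(j,c)
anc(j,f)
anc(j,i)
anc(j,j)

round 1: derive anc(a,a) via R2 from cites(a,a)
round 1: derive anc(b,c) via R2 from cites(b,c)
round 1: derive anc(b,i) via R2 from cites(b,i)
round 1: derive anc(b,j) via R2 from cites(b,j)
round 1: derive anc(c,b) via R2 from cites(c,b)
round 1: derive anc(c,i) via R2 from cites(c,i)
round 1: derive anc(d,d) via R2 from cites(d,d)
round 1: derive anc(d,j) via R2 from cites(d,j)
round 1: derive anc(h,f) via R2 from cites(h,f)
round 1: derive anc(i,b) via R2 from cites(i,b)
round 1: derive anc(i,j) via R2 from cites(i,j)
round 1: derive anc(j,f) via R2 from cites(j,f)
round 1: derive anc(j,i) via R2 from cites(j,i)
round 1: derive anc(j,j) via R2 from cites(j,j)
round 2: derive anc(b,b) via R3 from anc(b,c), anc(c,b)
round 2: derive anc(b,f) via R3 from anc(b,j), anc(j,f)
round 2: derive anc(c,c) via R3 from anc(c,b), anc(b,c)
round 2: derive anc(c,j) via R3 from anc(c,b), anc(b,j)
round 2: derive anc(d,f) via R3 from anc(d,j), anc(j,f)
round 2: derive anc(d,i) via R3 from anc(d,j), anc(j,i)
round 2: derive anc(i,c) via R3 from anc(i,b), anc(b,c)
round 2: derive anc(i,f) via R3 from anc(i,j), anc(j,f)
round 2: derive anc(i,i) via R3 from anc(i,b), anc(b,i)
round 2: derive anc(j,b) via R3 from anc(j,i), anc(i,b)
round 3: derive anc(c,f) via R3 from anc(c,b), anc(b,f)
round 3: derive anc(d,b) via R3 from anc(d,i), anc(i,b)
round 3: derive anc(d,c) via R3 from anc(d,i), anc(i,c)
round 3: derive anc(j,c) via R3 from anc(j,b), anc(b,c)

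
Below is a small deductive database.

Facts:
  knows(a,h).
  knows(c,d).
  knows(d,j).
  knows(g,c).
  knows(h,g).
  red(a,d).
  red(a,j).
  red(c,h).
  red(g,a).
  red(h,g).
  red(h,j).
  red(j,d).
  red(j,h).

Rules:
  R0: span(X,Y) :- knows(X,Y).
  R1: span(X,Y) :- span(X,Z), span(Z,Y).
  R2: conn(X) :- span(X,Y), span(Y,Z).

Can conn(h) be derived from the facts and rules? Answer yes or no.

round 1: derive span(a,h) via R0 from knows(a,h)
round 1: derive span(c,d) via R0 from knows(c,d)
round 1: derive span(d,j) via R0 from knows(d,j)
round 1: derive span(g,c) via R0 from knows(g,c)
round 1: derive span(h,g) via R0 from knows(h,g)
round 2: derive span(a,g) via R1 from span(a,h), span(h,g)
round 2: derive span(c,j) via R1 from span(c,d), span(d,j)
round 2: derive span(g,d) via R1 from span(g,c), span(c,d)
round 2: derive span(h,c) via R1 from span(h,g), span(g,c)
round 2: derive conn(a) via R2 from span(a,h), span(h,g)
round 2: derive conn(c) via R2 from span(c,d), span(d,j)
round 2: derive conn(g) via R2 from span(g,c), span(c,d)
round 2: derive conn(h) via R2 from span(h,g), span(g,c)
round 3: derive span(a,c) via R1 from span(a,g), span(g,c)
round 3: derive span(a,d) via R1 from span(a,g), span(g,d)
round 3: derive span(g,j) via R1 from span(g,c), span(c,j)
round 3: derive span(h,d) via R1 from span(h,c), span(c,d)
round 3: derive span(h,j) via R1 from span(h,c), span(c,j)
round 4: derive span(a,j) via R1 from span(a,c), span(c,j)

yes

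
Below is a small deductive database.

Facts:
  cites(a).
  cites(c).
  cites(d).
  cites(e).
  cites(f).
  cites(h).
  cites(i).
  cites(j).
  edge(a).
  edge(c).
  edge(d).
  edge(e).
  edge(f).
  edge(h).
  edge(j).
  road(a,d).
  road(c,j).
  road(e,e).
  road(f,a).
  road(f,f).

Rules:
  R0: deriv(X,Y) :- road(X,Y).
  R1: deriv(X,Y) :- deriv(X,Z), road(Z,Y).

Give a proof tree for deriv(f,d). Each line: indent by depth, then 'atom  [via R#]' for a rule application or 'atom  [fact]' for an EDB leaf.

round 1: derive deriv(a,d) via R0 from road(a,d)
round 1: derive deriv(c,j) via R0 from road(c,j)
round 1: derive deriv(e,e) via R0 from road(e,e)
round 1: derive deriv(f,a) via R0 from road(f,a)
round 1: derive deriv(f,f) via R0 from road(f,f)
round 2: derive deriv(f,d) via R1 from deriv(f,a), road(a,d)

deriv(f,d)  [via R1]
  deriv(f,a)  [via R0]
    road(f,a)  [fact]
  road(a,d)  [fact]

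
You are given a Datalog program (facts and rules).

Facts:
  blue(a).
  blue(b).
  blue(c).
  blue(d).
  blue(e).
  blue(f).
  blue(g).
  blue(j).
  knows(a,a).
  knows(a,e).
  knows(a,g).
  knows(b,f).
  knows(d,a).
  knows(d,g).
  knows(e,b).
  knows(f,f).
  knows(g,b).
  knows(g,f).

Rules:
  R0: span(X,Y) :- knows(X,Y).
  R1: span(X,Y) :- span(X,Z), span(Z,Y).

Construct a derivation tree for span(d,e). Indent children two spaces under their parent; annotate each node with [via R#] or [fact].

span(d,e)  [via R1]
  span(d,a)  [via R0]
    knows(d,a)  [fact]
  span(a,e)  [via R0]
    knows(a,e)  [fact]

round 1: derive span(a,a) via R0 from knows(a,a)
round 1: derive span(a,e) via R0 from knows(a,e)
round 1: derive span(a,g) via R0 from knows(a,g)
round 1: derive span(b,f) via R0 from knows(b,f)
round 1: derive span(d,a) via R0 from knows(d,a)
round 1: derive span(d,g) via R0 from knows(d,g)
round 1: derive span(e,b) via R0 from knows(e,b)
round 1: derive span(f,f) via R0 from knows(f,f)
round 1: derive span(g,b) via R0 from knows(g,b)
round 1: derive span(g,f) via R0 from knows(g,f)
round 2: derive span(a,b) via R1 from span(a,e), span(e,b)
round 2: derive span(a,f) via R1 from span(a,g), span(g,f)
round 2: derive span(d,b) via R1 from span(d,g), span(g,b)
round 2: derive span(d,e) via R1 from span(d,a), span(a,e)
round 2: derive span(d,f) via R1 from span(d,g), span(g,f)
round 2: derive span(e,f) via R1 from span(e,b), span(b,f)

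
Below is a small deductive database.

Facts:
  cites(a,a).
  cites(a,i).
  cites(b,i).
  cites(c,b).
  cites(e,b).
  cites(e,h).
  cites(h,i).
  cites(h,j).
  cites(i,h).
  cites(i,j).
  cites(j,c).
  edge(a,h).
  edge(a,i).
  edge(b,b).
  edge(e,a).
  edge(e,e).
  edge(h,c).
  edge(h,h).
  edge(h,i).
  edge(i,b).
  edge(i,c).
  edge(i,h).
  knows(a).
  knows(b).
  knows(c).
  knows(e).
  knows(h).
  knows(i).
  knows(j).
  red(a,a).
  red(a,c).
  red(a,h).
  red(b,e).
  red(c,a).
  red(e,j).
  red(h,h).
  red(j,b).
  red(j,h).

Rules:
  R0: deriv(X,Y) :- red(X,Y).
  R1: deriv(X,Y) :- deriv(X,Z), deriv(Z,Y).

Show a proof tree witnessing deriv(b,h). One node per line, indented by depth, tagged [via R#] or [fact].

round 1: derive deriv(a,a) via R0 from red(a,a)
round 1: derive deriv(a,c) via R0 from red(a,c)
round 1: derive deriv(a,h) via R0 from red(a,h)
round 1: derive deriv(b,e) via R0 from red(b,e)
round 1: derive deriv(c,a) via R0 from red(c,a)
round 1: derive deriv(e,j) via R0 from red(e,j)
round 1: derive deriv(h,h) via R0 from red(h,h)
round 1: derive deriv(j,b) via R0 from red(j,b)
round 1: derive deriv(j,h) via R0 from red(j,h)
round 2: derive deriv(b,j) via R1 from deriv(b,e), deriv(e,j)
round 2: derive deriv(c,c) via R1 from deriv(c,a), deriv(a,c)
round 2: derive deriv(c,h) via R1 from deriv(c,a), deriv(a,h)
round 2: derive deriv(e,b) via R1 from deriv(e,j), deriv(j,b)
round 2: derive deriv(e,h) via R1 from deriv(e,j), deriv(j,h)
round 2: derive deriv(j,e) via R1 from deriv(j,b), deriv(b,e)
round 3: derive deriv(b,b) via R1 from deriv(b,e), deriv(e,b)
round 3: derive deriv(b,h) via R1 from deriv(b,e), deriv(e,h)
round 3: derive deriv(e,e) via R1 from deriv(e,b), deriv(b,e)
round 3: derive deriv(j,j) via R1 from deriv(j,b), deriv(b,j)

deriv(b,h)  [via R1]
  deriv(b,e)  [via R0]
    red(b,e)  [fact]
  deriv(e,h)  [via R1]
    deriv(e,j)  [via R0]
      red(e,j)  [fact]
    deriv(j,h)  [via R0]
      red(j,h)  [fact]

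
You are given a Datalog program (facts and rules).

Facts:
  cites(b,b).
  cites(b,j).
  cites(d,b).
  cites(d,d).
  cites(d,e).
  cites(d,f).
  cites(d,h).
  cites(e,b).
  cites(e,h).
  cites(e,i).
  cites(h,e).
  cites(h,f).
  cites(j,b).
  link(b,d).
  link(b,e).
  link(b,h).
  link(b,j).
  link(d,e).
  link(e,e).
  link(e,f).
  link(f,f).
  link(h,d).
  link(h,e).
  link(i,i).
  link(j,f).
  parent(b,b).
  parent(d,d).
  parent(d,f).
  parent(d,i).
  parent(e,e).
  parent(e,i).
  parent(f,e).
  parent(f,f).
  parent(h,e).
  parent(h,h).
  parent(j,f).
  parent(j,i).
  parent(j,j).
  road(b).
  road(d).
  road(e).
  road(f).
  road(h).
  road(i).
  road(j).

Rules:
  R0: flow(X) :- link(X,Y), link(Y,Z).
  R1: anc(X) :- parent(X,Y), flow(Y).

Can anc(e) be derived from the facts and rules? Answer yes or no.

round 1: derive flow(b) via R0 from link(b,d), link(d,e)
round 1: derive flow(d) via R0 from link(d,e), link(e,e)
round 1: derive flow(e) via R0 from link(e,e), link(e,e)
round 1: derive flow(f) via R0 from link(f,f), link(f,f)
round 1: derive flow(h) via R0 from link(h,d), link(d,e)
round 1: derive flow(i) via R0 from link(i,i), link(i,i)
round 1: derive flow(j) via R0 from link(j,f), link(f,f)
round 2: derive anc(b) via R1 from parent(b,b), flow(b)
round 2: derive anc(d) via R1 from parent(d,d), flow(d)
round 2: derive anc(e) via R1 from parent(e,e), flow(e)
round 2: derive anc(f) via R1 from parent(f,e), flow(e)
round 2: derive anc(h) via R1 from parent(h,e), flow(e)
round 2: derive anc(j) via R1 from parent(j,f), flow(f)

yes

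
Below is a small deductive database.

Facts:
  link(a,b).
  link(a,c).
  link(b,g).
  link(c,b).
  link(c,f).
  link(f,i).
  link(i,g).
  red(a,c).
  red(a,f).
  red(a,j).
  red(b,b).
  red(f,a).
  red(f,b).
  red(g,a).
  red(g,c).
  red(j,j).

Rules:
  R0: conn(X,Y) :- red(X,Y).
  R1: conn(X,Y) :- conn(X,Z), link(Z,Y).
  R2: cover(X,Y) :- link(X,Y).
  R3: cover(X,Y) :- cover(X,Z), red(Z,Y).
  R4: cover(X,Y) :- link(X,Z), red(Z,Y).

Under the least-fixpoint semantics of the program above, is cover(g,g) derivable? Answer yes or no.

round 1: derive cover(a,b) via R2 from link(a,b)
round 1: derive cover(a,c) via R2 from link(a,c)
round 1: derive cover(b,g) via R2 from link(b,g)
round 1: derive cover(c,b) via R2 from link(c,b)
round 1: derive cover(c,f) via R2 from link(c,f)
round 1: derive cover(f,i) via R2 from link(f,i)
round 1: derive cover(i,g) via R2 from link(i,g)
round 1: derive cover(b,a) via R4 from link(b,g), red(g,a)
round 1: derive cover(b,c) via R4 from link(b,g), red(g,c)
round 1: derive cover(c,a) via R4 from link(c,f), red(f,a)
round 1: derive cover(i,a) via R4 from link(i,g), red(g,a)
round 1: derive cover(i,c) via R4 from link(i,g), red(g,c)
round 2: derive cover(b,f) via R3 from cover(b,a), red(a,f)
round 2: derive cover(b,j) via R3 from cover(b,a), red(a,j)
round 2: derive cover(c,c) via R3 from cover(c,a), red(a,c)
round 2: derive cover(c,j) via R3 from cover(c,a), red(a,j)
round 2: derive cover(i,f) via R3 from cover(i,a), red(a,f)
round 2: derive cover(i,j) via R3 from cover(i,a), red(a,j)
round 3: derive cover(b,b) via R3 from cover(b,f), red(f,b)
round 3: derive cover(i,b) via R3 from cover(i,f), red(f,b)

no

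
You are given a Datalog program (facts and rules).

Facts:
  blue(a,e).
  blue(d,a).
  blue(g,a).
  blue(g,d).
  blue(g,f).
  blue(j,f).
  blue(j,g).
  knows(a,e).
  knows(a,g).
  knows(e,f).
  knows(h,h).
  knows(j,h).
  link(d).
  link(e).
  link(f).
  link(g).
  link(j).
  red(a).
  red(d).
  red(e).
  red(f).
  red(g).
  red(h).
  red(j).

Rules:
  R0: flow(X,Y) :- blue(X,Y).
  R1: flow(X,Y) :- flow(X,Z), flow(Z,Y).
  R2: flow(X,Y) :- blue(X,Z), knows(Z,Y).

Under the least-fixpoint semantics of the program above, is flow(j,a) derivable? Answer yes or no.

round 1: derive flow(a,e) via R0 from blue(a,e)
round 1: derive flow(d,a) via R0 from blue(d,a)
round 1: derive flow(g,a) via R0 from blue(g,a)
round 1: derive flow(g,d) via R0 from blue(g,d)
round 1: derive flow(g,f) via R0 from blue(g,f)
round 1: derive flow(j,f) via R0 from blue(j,f)
round 1: derive flow(j,g) via R0 from blue(j,g)
round 1: derive flow(a,f) via R2 from blue(a,e), knows(e,f)
round 1: derive flow(d,e) via R2 from blue(d,a), knows(a,e)
round 1: derive flow(d,g) via R2 from blue(d,a), knows(a,g)
round 1: derive flow(g,e) via R2 from blue(g,a), knows(a,e)
round 1: derive flow(g,g) via R2 from blue(g,a), knows(a,g)
round 2: derive flow(d,d) via R1 from flow(d,g), flow(g,d)
round 2: derive flow(d,f) via R1 from flow(d,a), flow(a,f)
round 2: derive flow(j,a) via R1 from flow(j,g), flow(g,a)
round 2: derive flow(j,d) via R1 from flow(j,g), flow(g,d)
round 2: derive flow(j,e) via R1 from flow(j,g), flow(g,e)

yes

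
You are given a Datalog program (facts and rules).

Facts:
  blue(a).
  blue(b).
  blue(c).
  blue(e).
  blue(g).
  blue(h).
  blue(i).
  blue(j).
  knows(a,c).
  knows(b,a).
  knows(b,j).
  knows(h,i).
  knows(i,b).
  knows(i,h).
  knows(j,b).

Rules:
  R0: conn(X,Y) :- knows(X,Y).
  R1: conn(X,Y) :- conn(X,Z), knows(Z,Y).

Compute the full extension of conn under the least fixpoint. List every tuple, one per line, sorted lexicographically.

round 1: derive conn(a,c) via R0 from knows(a,c)
round 1: derive conn(b,a) via R0 from knows(b,a)
round 1: derive conn(b,j) via R0 from knows(b,j)
round 1: derive conn(h,i) via R0 from knows(h,i)
round 1: derive conn(i,b) via R0 from knows(i,b)
round 1: derive conn(i,h) via R0 from knows(i,h)
round 1: derive conn(j,b) via R0 from knows(j,b)
round 2: derive conn(b,b) via R1 from conn(b,j), knows(j,b)
round 2: derive conn(b,c) via R1 from conn(b,a), knows(a,c)
round 2: derive conn(h,b) via R1 from conn(h,i), knows(i,b)
round 2: derive conn(h,h) via R1 from conn(h,i), knows(i,h)
round 2: derive conn(i,a) via R1 from conn(i,b), knows(b,a)
round 2: derive conn(i,i) via R1 from conn(i,h), knows(h,i)
round 2: derive conn(i,j) via R1 from conn(i,b), knows(b,j)
round 2: derive conn(j,a) via R1 from conn(j,b), knows(b,a)
round 2: derive conn(j,j) via R1 from conn(j,b), knows(b,j)
round 3: derive conn(h,a) via R1 from conn(h,b), knows(b,a)
round 3: derive conn(h,j) via R1 from conn(h,b), knows(b,j)
round 3: derive conn(i,c) via R1 from conn(i,a), knows(a,c)
round 3: derive conn(j,c) via R1 from conn(j,a), knows(a,c)
round 4: derive conn(h,c) via R1 from conn(h,a), knows(a,c)

conn(a,c)
conn(b,a)
conn(b,b)
conn(b,c)
conn(b,j)
conn(h,a)
conn(h,b)
conn(h,c)
conn(h,h)
conn(h,i)
conn(h,j)
conn(i,a)
conn(i,b)
conn(i,c)
conn(i,h)
conn(i,i)
conn(i,j)
conn(j,a)
conn(j,b)
conn(j,c)
conn(j,j)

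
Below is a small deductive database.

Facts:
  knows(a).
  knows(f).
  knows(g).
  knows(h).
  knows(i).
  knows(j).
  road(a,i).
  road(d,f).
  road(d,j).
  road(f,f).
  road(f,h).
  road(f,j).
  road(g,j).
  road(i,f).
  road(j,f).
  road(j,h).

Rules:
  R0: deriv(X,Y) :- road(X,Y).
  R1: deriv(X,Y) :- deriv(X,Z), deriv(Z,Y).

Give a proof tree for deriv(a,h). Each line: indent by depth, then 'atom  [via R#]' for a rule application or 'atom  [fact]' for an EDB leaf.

round 1: derive deriv(a,i) via R0 from road(a,i)
round 1: derive deriv(d,f) via R0 from road(d,f)
round 1: derive deriv(d,j) via R0 from road(d,j)
round 1: derive deriv(f,f) via R0 from road(f,f)
round 1: derive deriv(f,h) via R0 from road(f,h)
round 1: derive deriv(f,j) via R0 from road(f,j)
round 1: derive deriv(g,j) via R0 from road(g,j)
round 1: derive deriv(i,f) via R0 from road(i,f)
round 1: derive deriv(j,f) via R0 from road(j,f)
round 1: derive deriv(j,h) via R0 from road(j,h)
round 2: derive deriv(a,f) via R1 from deriv(a,i), deriv(i,f)
round 2: derive deriv(d,h) via R1 from deriv(d,f), deriv(f,h)
round 2: derive deriv(g,f) via R1 from deriv(g,j), deriv(j,f)
round 2: derive deriv(g,h) via R1 from deriv(g,j), deriv(j,h)
round 2: derive deriv(i,h) via R1 from deriv(i,f), deriv(f,h)
round 2: derive deriv(i,j) via R1 from deriv(i,f), deriv(f,j)
round 2: derive deriv(j,j) via R1 from deriv(j,f), deriv(f,j)
round 3: derive deriv(a,h) via R1 from deriv(a,f), deriv(f,h)
round 3: derive deriv(a,j) via R1 from deriv(a,f), deriv(f,j)

deriv(a,h)  [via R1]
  deriv(a,f)  [via R1]
    deriv(a,i)  [via R0]
      road(a,i)  [fact]
    deriv(i,f)  [via R0]
      road(i,f)  [fact]
  deriv(f,h)  [via R0]
    road(f,h)  [fact]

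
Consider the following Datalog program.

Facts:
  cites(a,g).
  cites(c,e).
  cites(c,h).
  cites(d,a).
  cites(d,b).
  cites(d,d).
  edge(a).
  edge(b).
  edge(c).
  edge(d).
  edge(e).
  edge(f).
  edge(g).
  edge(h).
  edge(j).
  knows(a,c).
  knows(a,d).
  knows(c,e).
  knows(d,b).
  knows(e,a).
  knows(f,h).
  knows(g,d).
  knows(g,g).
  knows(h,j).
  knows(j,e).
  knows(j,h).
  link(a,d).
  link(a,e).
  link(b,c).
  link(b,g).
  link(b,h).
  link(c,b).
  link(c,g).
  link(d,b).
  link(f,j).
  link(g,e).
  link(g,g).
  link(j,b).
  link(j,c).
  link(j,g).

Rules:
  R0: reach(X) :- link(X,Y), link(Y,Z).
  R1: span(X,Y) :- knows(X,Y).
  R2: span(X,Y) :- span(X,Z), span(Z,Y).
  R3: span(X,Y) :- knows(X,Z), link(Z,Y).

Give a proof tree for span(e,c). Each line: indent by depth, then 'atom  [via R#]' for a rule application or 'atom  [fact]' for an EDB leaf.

span(e,c)  [via R2]
  span(e,a)  [via R1]
    knows(e,a)  [fact]
  span(a,c)  [via R1]
    knows(a,c)  [fact]

round 1: derive span(a,c) via R1 from knows(a,c)
round 1: derive span(a,d) via R1 from knows(a,d)
round 1: derive span(c,e) via R1 from knows(c,e)
round 1: derive span(d,b) via R1 from knows(d,b)
round 1: derive span(e,a) via R1 from knows(e,a)
round 1: derive span(f,h) via R1 from knows(f,h)
round 1: derive span(g,d) via R1 from knows(g,d)
round 1: derive span(g,g) via R1 from knows(g,g)
round 1: derive span(h,j) via R1 from knows(h,j)
round 1: derive span(j,e) via R1 from knows(j,e)
round 1: derive span(j,h) via R1 from knows(j,h)
round 1: derive span(a,b) via R3 from knows(a,c), link(c,b)
round 1: derive span(a,g) via R3 from knows(a,c), link(c,g)
round 1: derive span(d,c) via R3 from knows(d,b), link(b,c)
round 1: derive span(d,g) via R3 from knows(d,b), link(b,g)
round 1: derive span(d,h) via R3 from knows(d,b), link(b,h)
round 1: derive span(e,d) via R3 from knows(e,a), link(a,d)
round 1: derive span(e,e) via R3 from knows(e,a), link(a,e)
round 1: derive span(g,b) via R3 from knows(g,d), link(d,b)
round 1: derive span(g,e) via R3 from knows(g,g), link(g,e)
round 1: derive span(h,b) via R3 from knows(h,j), link(j,b)
round 1: derive span(h,c) via R3 from knows(h,j), link(j,c)
round 1: derive span(h,g) via R3 from knows(h,j), link(j,g)
round 2: derive span(a,e) via R2 from span(a,c), span(c,e)
round 2: derive span(a,h) via R2 from span(a,d), span(d,h)
round 2: derive span(c,a) via R2 from span(c,e), span(e,a)
round 2: derive span(c,d) via R2 from span(c,e), span(e,d)
round 2: derive span(d,d) via R2 from span(d,g), span(g,d)
round 2: derive span(d,e) via R2 from span(d,c), span(c,e)
round 2: derive span(d,j) via R2 from span(d,h), span(h,j)
round 2: derive span(e,b) via R2 from span(e,a), span(a,b)
round 2: derive span(e,c) via R2 from span(e,a), span(a,c)
round 2: derive span(e,g) via R2 from span(e,a), span(a,g)
round 2: derive span(e,h) via R2 from span(e,d), span(d,h)
round 2: derive span(f,b) via R2 from span(f,h), span(h,b)
round 2: derive span(f,c) via R2 from span(f,h), span(h,c)
round 2: derive span(f,g) via R2 from span(f,h), span(h,g)
round 2: derive span(f,j) via R2 from span(f,h), span(h,j)
round 2: derive span(g,a) via R2 from span(g,e), span(e,a)
round 2: derive span(g,c) via R2 from span(g,d), span(d,c)
round 2: derive span(g,h) via R2 from span(g,d), span(d,h)
round 2: derive span(h,d) via R2 from span(h,g), span(g,d)
round 2: derive span(h,e) via R2 from span(h,c), span(c,e)
round 2: derive span(h,h) via R2 from span(h,j), span(j,h)
round 2: derive span(j,a) via R2 from span(j,e), span(e,a)
round 2: derive span(j,b) via R2 from span(j,h), span(h,b)
round 2: derive span(j,c) via R2 from span(j,h), span(h,c)
round 2: derive span(j,d) via R2 from span(j,e), span(e,d)
round 2: derive span(j,g) via R2 from span(j,h), span(h,g)
round 2: derive span(j,j) via R2 from span(j,h), span(h,j)
round 3: derive span(a,a) via R2 from span(a,c), span(c,a)
round 3: derive span(a,j) via R2 from span(a,d), span(d,j)
round 3: derive span(c,b) via R2 from span(c,a), span(a,b)
round 3: derive span(c,c) via R2 from span(c,a), span(a,c)
round 3: derive span(c,g) via R2 from span(c,a), span(a,g)
round 3: derive span(c,h) via R2 from span(c,a), span(a,h)
round 3: derive span(c,j) via R2 from span(c,d), span(d,j)
round 3: derive span(d,a) via R2 from span(d,c), span(c,a)
round 3: derive span(e,j) via R2 from span(e,d), span(d,j)
round 3: derive span(f,a) via R2 from span(f,c), span(c,a)
round 3: derive span(f,d) via R2 from span(f,c), span(c,d)
round 3: derive span(f,e) via R2 from span(f,c), span(c,e)
round 3: derive span(g,j) via R2 from span(g,d), span(d,j)
round 3: derive span(h,a) via R2 from span(h,c), span(c,a)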